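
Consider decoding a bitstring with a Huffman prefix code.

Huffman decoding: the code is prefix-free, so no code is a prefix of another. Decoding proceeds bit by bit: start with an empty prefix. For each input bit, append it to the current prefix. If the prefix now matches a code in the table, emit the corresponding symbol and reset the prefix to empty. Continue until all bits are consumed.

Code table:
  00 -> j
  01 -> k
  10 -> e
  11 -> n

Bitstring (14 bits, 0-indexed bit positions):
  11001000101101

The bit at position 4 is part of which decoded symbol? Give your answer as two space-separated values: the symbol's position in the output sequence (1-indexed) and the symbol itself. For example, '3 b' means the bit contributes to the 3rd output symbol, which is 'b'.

Bit 0: prefix='1' (no match yet)
Bit 1: prefix='11' -> emit 'n', reset
Bit 2: prefix='0' (no match yet)
Bit 3: prefix='00' -> emit 'j', reset
Bit 4: prefix='1' (no match yet)
Bit 5: prefix='10' -> emit 'e', reset
Bit 6: prefix='0' (no match yet)
Bit 7: prefix='00' -> emit 'j', reset
Bit 8: prefix='1' (no match yet)

Answer: 3 e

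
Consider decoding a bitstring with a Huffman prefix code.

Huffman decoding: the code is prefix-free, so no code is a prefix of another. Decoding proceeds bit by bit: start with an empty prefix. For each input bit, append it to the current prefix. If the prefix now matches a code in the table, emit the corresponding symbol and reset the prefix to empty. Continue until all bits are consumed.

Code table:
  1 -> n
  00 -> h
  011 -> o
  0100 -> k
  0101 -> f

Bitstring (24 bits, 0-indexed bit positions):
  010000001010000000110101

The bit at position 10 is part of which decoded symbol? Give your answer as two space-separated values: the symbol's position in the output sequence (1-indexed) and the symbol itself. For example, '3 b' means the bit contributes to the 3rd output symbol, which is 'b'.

Bit 0: prefix='0' (no match yet)
Bit 1: prefix='01' (no match yet)
Bit 2: prefix='010' (no match yet)
Bit 3: prefix='0100' -> emit 'k', reset
Bit 4: prefix='0' (no match yet)
Bit 5: prefix='00' -> emit 'h', reset
Bit 6: prefix='0' (no match yet)
Bit 7: prefix='00' -> emit 'h', reset
Bit 8: prefix='1' -> emit 'n', reset
Bit 9: prefix='0' (no match yet)
Bit 10: prefix='01' (no match yet)
Bit 11: prefix='010' (no match yet)
Bit 12: prefix='0100' -> emit 'k', reset
Bit 13: prefix='0' (no match yet)
Bit 14: prefix='00' -> emit 'h', reset

Answer: 5 k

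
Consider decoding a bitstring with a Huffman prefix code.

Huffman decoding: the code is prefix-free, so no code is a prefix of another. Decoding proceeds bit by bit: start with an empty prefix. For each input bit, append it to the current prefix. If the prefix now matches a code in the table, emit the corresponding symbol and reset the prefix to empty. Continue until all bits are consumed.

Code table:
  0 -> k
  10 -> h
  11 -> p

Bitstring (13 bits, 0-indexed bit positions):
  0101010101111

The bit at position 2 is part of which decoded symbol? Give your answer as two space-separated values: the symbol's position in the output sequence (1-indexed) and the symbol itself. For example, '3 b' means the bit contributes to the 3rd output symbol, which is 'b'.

Answer: 2 h

Derivation:
Bit 0: prefix='0' -> emit 'k', reset
Bit 1: prefix='1' (no match yet)
Bit 2: prefix='10' -> emit 'h', reset
Bit 3: prefix='1' (no match yet)
Bit 4: prefix='10' -> emit 'h', reset
Bit 5: prefix='1' (no match yet)
Bit 6: prefix='10' -> emit 'h', reset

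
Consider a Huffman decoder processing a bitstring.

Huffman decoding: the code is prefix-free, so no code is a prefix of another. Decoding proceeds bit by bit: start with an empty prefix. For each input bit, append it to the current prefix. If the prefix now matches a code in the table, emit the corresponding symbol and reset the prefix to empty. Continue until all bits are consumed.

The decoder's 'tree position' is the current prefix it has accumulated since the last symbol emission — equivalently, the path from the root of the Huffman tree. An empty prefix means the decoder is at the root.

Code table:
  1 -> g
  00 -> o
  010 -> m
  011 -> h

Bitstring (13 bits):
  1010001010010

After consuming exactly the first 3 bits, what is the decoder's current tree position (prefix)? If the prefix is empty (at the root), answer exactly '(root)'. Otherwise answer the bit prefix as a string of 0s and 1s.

Answer: 01

Derivation:
Bit 0: prefix='1' -> emit 'g', reset
Bit 1: prefix='0' (no match yet)
Bit 2: prefix='01' (no match yet)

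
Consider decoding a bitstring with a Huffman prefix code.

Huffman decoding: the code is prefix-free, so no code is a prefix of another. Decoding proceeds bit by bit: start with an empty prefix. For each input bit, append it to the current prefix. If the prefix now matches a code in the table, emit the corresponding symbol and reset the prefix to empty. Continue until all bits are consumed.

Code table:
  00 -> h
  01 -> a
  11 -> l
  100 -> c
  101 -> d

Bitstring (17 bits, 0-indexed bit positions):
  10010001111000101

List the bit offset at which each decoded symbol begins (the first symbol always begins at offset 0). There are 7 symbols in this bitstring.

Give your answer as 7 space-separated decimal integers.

Bit 0: prefix='1' (no match yet)
Bit 1: prefix='10' (no match yet)
Bit 2: prefix='100' -> emit 'c', reset
Bit 3: prefix='1' (no match yet)
Bit 4: prefix='10' (no match yet)
Bit 5: prefix='100' -> emit 'c', reset
Bit 6: prefix='0' (no match yet)
Bit 7: prefix='01' -> emit 'a', reset
Bit 8: prefix='1' (no match yet)
Bit 9: prefix='11' -> emit 'l', reset
Bit 10: prefix='1' (no match yet)
Bit 11: prefix='10' (no match yet)
Bit 12: prefix='100' -> emit 'c', reset
Bit 13: prefix='0' (no match yet)
Bit 14: prefix='01' -> emit 'a', reset
Bit 15: prefix='0' (no match yet)
Bit 16: prefix='01' -> emit 'a', reset

Answer: 0 3 6 8 10 13 15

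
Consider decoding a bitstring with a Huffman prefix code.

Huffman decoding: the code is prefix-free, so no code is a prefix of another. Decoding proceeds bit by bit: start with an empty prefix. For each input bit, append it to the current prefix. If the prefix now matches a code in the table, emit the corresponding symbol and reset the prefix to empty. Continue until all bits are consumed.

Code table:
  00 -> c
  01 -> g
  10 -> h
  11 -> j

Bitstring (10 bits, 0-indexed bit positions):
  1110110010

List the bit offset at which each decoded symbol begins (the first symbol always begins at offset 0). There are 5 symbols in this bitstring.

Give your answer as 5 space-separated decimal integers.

Bit 0: prefix='1' (no match yet)
Bit 1: prefix='11' -> emit 'j', reset
Bit 2: prefix='1' (no match yet)
Bit 3: prefix='10' -> emit 'h', reset
Bit 4: prefix='1' (no match yet)
Bit 5: prefix='11' -> emit 'j', reset
Bit 6: prefix='0' (no match yet)
Bit 7: prefix='00' -> emit 'c', reset
Bit 8: prefix='1' (no match yet)
Bit 9: prefix='10' -> emit 'h', reset

Answer: 0 2 4 6 8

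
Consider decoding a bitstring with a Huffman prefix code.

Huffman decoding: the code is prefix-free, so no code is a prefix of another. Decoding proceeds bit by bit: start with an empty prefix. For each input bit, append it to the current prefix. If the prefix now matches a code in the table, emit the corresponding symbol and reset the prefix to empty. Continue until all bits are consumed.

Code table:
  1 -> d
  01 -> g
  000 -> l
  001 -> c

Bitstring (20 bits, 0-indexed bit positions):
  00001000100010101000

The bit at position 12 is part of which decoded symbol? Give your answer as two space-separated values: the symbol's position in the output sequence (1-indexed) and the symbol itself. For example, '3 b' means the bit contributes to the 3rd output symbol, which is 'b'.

Bit 0: prefix='0' (no match yet)
Bit 1: prefix='00' (no match yet)
Bit 2: prefix='000' -> emit 'l', reset
Bit 3: prefix='0' (no match yet)
Bit 4: prefix='01' -> emit 'g', reset
Bit 5: prefix='0' (no match yet)
Bit 6: prefix='00' (no match yet)
Bit 7: prefix='000' -> emit 'l', reset
Bit 8: prefix='1' -> emit 'd', reset
Bit 9: prefix='0' (no match yet)
Bit 10: prefix='00' (no match yet)
Bit 11: prefix='000' -> emit 'l', reset
Bit 12: prefix='1' -> emit 'd', reset
Bit 13: prefix='0' (no match yet)
Bit 14: prefix='01' -> emit 'g', reset
Bit 15: prefix='0' (no match yet)
Bit 16: prefix='01' -> emit 'g', reset

Answer: 6 d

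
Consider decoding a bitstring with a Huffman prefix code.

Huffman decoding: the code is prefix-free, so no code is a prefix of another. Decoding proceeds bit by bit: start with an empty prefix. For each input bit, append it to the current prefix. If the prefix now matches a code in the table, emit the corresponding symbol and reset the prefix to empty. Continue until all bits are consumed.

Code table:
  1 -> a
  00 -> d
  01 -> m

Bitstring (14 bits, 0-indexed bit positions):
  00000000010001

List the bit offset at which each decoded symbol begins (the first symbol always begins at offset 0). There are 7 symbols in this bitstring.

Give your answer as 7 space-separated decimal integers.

Bit 0: prefix='0' (no match yet)
Bit 1: prefix='00' -> emit 'd', reset
Bit 2: prefix='0' (no match yet)
Bit 3: prefix='00' -> emit 'd', reset
Bit 4: prefix='0' (no match yet)
Bit 5: prefix='00' -> emit 'd', reset
Bit 6: prefix='0' (no match yet)
Bit 7: prefix='00' -> emit 'd', reset
Bit 8: prefix='0' (no match yet)
Bit 9: prefix='01' -> emit 'm', reset
Bit 10: prefix='0' (no match yet)
Bit 11: prefix='00' -> emit 'd', reset
Bit 12: prefix='0' (no match yet)
Bit 13: prefix='01' -> emit 'm', reset

Answer: 0 2 4 6 8 10 12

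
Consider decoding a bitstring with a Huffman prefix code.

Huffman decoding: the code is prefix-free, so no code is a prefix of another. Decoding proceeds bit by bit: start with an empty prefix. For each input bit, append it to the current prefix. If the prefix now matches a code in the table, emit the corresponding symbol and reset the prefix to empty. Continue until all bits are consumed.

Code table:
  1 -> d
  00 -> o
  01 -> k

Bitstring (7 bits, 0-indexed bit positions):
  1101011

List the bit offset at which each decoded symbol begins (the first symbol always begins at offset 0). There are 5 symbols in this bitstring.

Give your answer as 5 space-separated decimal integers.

Answer: 0 1 2 4 6

Derivation:
Bit 0: prefix='1' -> emit 'd', reset
Bit 1: prefix='1' -> emit 'd', reset
Bit 2: prefix='0' (no match yet)
Bit 3: prefix='01' -> emit 'k', reset
Bit 4: prefix='0' (no match yet)
Bit 5: prefix='01' -> emit 'k', reset
Bit 6: prefix='1' -> emit 'd', reset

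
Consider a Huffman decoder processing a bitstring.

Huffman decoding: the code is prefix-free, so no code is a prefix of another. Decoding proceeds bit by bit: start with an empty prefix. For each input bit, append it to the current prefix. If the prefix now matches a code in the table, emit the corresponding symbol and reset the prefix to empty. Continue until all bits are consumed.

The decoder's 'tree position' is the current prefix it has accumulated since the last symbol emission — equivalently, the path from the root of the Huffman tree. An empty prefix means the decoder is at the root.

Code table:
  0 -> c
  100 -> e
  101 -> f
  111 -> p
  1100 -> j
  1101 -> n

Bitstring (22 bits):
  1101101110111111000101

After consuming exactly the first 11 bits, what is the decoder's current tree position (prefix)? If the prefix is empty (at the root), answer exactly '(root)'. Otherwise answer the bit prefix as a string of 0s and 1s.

Bit 0: prefix='1' (no match yet)
Bit 1: prefix='11' (no match yet)
Bit 2: prefix='110' (no match yet)
Bit 3: prefix='1101' -> emit 'n', reset
Bit 4: prefix='1' (no match yet)
Bit 5: prefix='10' (no match yet)
Bit 6: prefix='101' -> emit 'f', reset
Bit 7: prefix='1' (no match yet)
Bit 8: prefix='11' (no match yet)
Bit 9: prefix='110' (no match yet)
Bit 10: prefix='1101' -> emit 'n', reset

Answer: (root)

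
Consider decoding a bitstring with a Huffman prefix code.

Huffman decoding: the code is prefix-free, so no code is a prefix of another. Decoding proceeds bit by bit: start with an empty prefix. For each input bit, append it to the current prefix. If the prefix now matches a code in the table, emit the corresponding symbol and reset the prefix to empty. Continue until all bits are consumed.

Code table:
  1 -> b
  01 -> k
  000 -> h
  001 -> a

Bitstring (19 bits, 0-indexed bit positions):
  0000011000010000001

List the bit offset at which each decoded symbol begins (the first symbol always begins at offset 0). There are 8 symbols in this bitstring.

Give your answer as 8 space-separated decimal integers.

Bit 0: prefix='0' (no match yet)
Bit 1: prefix='00' (no match yet)
Bit 2: prefix='000' -> emit 'h', reset
Bit 3: prefix='0' (no match yet)
Bit 4: prefix='00' (no match yet)
Bit 5: prefix='001' -> emit 'a', reset
Bit 6: prefix='1' -> emit 'b', reset
Bit 7: prefix='0' (no match yet)
Bit 8: prefix='00' (no match yet)
Bit 9: prefix='000' -> emit 'h', reset
Bit 10: prefix='0' (no match yet)
Bit 11: prefix='01' -> emit 'k', reset
Bit 12: prefix='0' (no match yet)
Bit 13: prefix='00' (no match yet)
Bit 14: prefix='000' -> emit 'h', reset
Bit 15: prefix='0' (no match yet)
Bit 16: prefix='00' (no match yet)
Bit 17: prefix='000' -> emit 'h', reset
Bit 18: prefix='1' -> emit 'b', reset

Answer: 0 3 6 7 10 12 15 18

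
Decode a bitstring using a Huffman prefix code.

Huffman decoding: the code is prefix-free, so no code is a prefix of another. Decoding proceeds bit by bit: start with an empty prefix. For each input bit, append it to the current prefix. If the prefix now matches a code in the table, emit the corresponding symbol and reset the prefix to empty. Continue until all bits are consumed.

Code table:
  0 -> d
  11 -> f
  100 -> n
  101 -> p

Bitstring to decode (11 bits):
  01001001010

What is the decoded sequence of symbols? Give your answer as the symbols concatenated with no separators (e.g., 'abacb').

Answer: dnnpd

Derivation:
Bit 0: prefix='0' -> emit 'd', reset
Bit 1: prefix='1' (no match yet)
Bit 2: prefix='10' (no match yet)
Bit 3: prefix='100' -> emit 'n', reset
Bit 4: prefix='1' (no match yet)
Bit 5: prefix='10' (no match yet)
Bit 6: prefix='100' -> emit 'n', reset
Bit 7: prefix='1' (no match yet)
Bit 8: prefix='10' (no match yet)
Bit 9: prefix='101' -> emit 'p', reset
Bit 10: prefix='0' -> emit 'd', reset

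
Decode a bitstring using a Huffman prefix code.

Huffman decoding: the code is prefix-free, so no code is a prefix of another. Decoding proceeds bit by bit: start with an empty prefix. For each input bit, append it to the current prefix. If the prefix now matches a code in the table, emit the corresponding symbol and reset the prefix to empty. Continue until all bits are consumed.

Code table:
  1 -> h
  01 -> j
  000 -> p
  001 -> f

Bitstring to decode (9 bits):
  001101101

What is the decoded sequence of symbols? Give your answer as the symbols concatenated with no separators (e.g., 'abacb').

Bit 0: prefix='0' (no match yet)
Bit 1: prefix='00' (no match yet)
Bit 2: prefix='001' -> emit 'f', reset
Bit 3: prefix='1' -> emit 'h', reset
Bit 4: prefix='0' (no match yet)
Bit 5: prefix='01' -> emit 'j', reset
Bit 6: prefix='1' -> emit 'h', reset
Bit 7: prefix='0' (no match yet)
Bit 8: prefix='01' -> emit 'j', reset

Answer: fhjhj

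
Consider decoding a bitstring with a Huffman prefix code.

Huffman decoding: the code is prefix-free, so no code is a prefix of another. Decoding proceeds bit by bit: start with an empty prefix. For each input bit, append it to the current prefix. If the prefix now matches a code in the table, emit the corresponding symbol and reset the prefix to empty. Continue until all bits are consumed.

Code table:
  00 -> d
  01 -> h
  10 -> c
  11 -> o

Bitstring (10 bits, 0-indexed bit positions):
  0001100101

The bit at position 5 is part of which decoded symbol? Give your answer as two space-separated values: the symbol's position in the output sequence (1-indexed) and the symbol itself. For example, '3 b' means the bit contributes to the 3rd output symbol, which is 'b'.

Answer: 3 c

Derivation:
Bit 0: prefix='0' (no match yet)
Bit 1: prefix='00' -> emit 'd', reset
Bit 2: prefix='0' (no match yet)
Bit 3: prefix='01' -> emit 'h', reset
Bit 4: prefix='1' (no match yet)
Bit 5: prefix='10' -> emit 'c', reset
Bit 6: prefix='0' (no match yet)
Bit 7: prefix='01' -> emit 'h', reset
Bit 8: prefix='0' (no match yet)
Bit 9: prefix='01' -> emit 'h', reset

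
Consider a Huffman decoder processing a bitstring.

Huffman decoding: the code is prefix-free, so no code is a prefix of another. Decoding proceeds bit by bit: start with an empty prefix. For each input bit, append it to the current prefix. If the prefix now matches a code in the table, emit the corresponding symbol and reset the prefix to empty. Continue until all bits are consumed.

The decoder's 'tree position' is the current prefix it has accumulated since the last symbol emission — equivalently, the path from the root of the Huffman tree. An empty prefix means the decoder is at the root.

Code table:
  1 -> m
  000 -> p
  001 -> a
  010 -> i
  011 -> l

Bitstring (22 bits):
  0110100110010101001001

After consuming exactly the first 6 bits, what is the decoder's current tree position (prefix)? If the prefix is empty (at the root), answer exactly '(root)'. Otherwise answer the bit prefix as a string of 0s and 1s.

Answer: (root)

Derivation:
Bit 0: prefix='0' (no match yet)
Bit 1: prefix='01' (no match yet)
Bit 2: prefix='011' -> emit 'l', reset
Bit 3: prefix='0' (no match yet)
Bit 4: prefix='01' (no match yet)
Bit 5: prefix='010' -> emit 'i', reset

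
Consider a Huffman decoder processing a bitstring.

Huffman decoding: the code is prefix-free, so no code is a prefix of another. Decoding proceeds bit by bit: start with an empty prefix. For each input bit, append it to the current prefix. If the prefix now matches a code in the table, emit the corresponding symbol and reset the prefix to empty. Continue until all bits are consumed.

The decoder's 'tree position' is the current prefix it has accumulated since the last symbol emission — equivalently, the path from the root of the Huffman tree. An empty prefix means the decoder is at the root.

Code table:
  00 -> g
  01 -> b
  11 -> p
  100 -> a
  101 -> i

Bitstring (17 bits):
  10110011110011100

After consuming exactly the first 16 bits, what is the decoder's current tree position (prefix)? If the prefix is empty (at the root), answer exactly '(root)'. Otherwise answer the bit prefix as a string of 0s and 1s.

Bit 0: prefix='1' (no match yet)
Bit 1: prefix='10' (no match yet)
Bit 2: prefix='101' -> emit 'i', reset
Bit 3: prefix='1' (no match yet)
Bit 4: prefix='10' (no match yet)
Bit 5: prefix='100' -> emit 'a', reset
Bit 6: prefix='1' (no match yet)
Bit 7: prefix='11' -> emit 'p', reset
Bit 8: prefix='1' (no match yet)
Bit 9: prefix='11' -> emit 'p', reset
Bit 10: prefix='0' (no match yet)
Bit 11: prefix='00' -> emit 'g', reset
Bit 12: prefix='1' (no match yet)
Bit 13: prefix='11' -> emit 'p', reset
Bit 14: prefix='1' (no match yet)
Bit 15: prefix='10' (no match yet)

Answer: 10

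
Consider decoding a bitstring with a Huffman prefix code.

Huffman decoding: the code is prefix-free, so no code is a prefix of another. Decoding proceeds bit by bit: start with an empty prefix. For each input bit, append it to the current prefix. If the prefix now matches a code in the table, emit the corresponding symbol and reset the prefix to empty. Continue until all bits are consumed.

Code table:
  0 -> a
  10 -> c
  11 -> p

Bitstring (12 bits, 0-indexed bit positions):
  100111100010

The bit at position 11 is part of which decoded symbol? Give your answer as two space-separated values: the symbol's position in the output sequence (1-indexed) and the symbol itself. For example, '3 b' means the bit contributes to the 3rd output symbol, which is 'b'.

Answer: 8 c

Derivation:
Bit 0: prefix='1' (no match yet)
Bit 1: prefix='10' -> emit 'c', reset
Bit 2: prefix='0' -> emit 'a', reset
Bit 3: prefix='1' (no match yet)
Bit 4: prefix='11' -> emit 'p', reset
Bit 5: prefix='1' (no match yet)
Bit 6: prefix='11' -> emit 'p', reset
Bit 7: prefix='0' -> emit 'a', reset
Bit 8: prefix='0' -> emit 'a', reset
Bit 9: prefix='0' -> emit 'a', reset
Bit 10: prefix='1' (no match yet)
Bit 11: prefix='10' -> emit 'c', reset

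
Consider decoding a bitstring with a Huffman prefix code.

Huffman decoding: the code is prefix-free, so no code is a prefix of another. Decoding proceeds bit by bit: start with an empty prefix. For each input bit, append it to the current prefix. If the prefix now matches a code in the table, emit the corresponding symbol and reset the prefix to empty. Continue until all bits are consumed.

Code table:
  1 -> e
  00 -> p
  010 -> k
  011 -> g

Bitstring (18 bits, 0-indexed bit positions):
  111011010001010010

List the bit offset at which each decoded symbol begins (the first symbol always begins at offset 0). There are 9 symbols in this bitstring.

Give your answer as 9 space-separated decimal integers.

Answer: 0 1 2 3 6 9 11 12 15

Derivation:
Bit 0: prefix='1' -> emit 'e', reset
Bit 1: prefix='1' -> emit 'e', reset
Bit 2: prefix='1' -> emit 'e', reset
Bit 3: prefix='0' (no match yet)
Bit 4: prefix='01' (no match yet)
Bit 5: prefix='011' -> emit 'g', reset
Bit 6: prefix='0' (no match yet)
Bit 7: prefix='01' (no match yet)
Bit 8: prefix='010' -> emit 'k', reset
Bit 9: prefix='0' (no match yet)
Bit 10: prefix='00' -> emit 'p', reset
Bit 11: prefix='1' -> emit 'e', reset
Bit 12: prefix='0' (no match yet)
Bit 13: prefix='01' (no match yet)
Bit 14: prefix='010' -> emit 'k', reset
Bit 15: prefix='0' (no match yet)
Bit 16: prefix='01' (no match yet)
Bit 17: prefix='010' -> emit 'k', reset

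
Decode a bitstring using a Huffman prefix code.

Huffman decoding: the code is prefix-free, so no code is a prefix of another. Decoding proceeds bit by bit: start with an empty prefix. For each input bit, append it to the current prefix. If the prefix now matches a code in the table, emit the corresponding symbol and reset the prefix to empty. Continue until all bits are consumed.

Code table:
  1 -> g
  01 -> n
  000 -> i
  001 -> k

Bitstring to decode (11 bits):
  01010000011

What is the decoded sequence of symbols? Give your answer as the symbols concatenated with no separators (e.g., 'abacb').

Bit 0: prefix='0' (no match yet)
Bit 1: prefix='01' -> emit 'n', reset
Bit 2: prefix='0' (no match yet)
Bit 3: prefix='01' -> emit 'n', reset
Bit 4: prefix='0' (no match yet)
Bit 5: prefix='00' (no match yet)
Bit 6: prefix='000' -> emit 'i', reset
Bit 7: prefix='0' (no match yet)
Bit 8: prefix='00' (no match yet)
Bit 9: prefix='001' -> emit 'k', reset
Bit 10: prefix='1' -> emit 'g', reset

Answer: nnikg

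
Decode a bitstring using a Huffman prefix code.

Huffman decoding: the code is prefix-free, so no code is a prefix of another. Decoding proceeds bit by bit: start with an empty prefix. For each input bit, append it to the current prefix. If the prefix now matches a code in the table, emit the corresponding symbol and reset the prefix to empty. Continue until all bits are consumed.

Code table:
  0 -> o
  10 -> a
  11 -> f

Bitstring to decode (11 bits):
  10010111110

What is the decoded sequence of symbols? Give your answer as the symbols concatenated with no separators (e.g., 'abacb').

Answer: aoaffa

Derivation:
Bit 0: prefix='1' (no match yet)
Bit 1: prefix='10' -> emit 'a', reset
Bit 2: prefix='0' -> emit 'o', reset
Bit 3: prefix='1' (no match yet)
Bit 4: prefix='10' -> emit 'a', reset
Bit 5: prefix='1' (no match yet)
Bit 6: prefix='11' -> emit 'f', reset
Bit 7: prefix='1' (no match yet)
Bit 8: prefix='11' -> emit 'f', reset
Bit 9: prefix='1' (no match yet)
Bit 10: prefix='10' -> emit 'a', reset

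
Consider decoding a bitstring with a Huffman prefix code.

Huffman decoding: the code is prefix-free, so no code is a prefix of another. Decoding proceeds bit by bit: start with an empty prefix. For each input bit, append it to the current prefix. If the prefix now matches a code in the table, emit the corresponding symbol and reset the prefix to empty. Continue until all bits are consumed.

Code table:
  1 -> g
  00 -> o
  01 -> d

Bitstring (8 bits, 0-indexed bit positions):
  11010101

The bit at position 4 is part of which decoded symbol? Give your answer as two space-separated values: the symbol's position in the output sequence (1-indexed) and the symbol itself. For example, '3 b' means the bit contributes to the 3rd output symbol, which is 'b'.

Bit 0: prefix='1' -> emit 'g', reset
Bit 1: prefix='1' -> emit 'g', reset
Bit 2: prefix='0' (no match yet)
Bit 3: prefix='01' -> emit 'd', reset
Bit 4: prefix='0' (no match yet)
Bit 5: prefix='01' -> emit 'd', reset
Bit 6: prefix='0' (no match yet)
Bit 7: prefix='01' -> emit 'd', reset

Answer: 4 d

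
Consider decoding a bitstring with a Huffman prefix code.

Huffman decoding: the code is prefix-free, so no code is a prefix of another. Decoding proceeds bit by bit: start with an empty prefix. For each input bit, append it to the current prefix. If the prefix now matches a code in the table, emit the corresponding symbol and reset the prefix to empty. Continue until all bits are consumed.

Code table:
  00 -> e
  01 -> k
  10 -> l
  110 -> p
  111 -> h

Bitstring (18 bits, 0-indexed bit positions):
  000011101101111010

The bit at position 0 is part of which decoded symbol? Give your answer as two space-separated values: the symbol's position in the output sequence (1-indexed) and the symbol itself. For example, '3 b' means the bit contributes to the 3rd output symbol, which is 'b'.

Bit 0: prefix='0' (no match yet)
Bit 1: prefix='00' -> emit 'e', reset
Bit 2: prefix='0' (no match yet)
Bit 3: prefix='00' -> emit 'e', reset
Bit 4: prefix='1' (no match yet)

Answer: 1 e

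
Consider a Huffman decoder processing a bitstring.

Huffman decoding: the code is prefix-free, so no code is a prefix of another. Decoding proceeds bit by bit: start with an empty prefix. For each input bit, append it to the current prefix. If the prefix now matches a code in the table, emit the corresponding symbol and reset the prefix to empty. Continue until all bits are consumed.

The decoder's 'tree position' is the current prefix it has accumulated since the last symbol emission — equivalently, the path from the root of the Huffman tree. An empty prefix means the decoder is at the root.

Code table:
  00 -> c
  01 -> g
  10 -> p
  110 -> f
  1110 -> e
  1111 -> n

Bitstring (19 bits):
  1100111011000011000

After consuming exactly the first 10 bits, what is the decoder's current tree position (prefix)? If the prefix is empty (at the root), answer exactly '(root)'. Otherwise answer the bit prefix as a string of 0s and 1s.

Bit 0: prefix='1' (no match yet)
Bit 1: prefix='11' (no match yet)
Bit 2: prefix='110' -> emit 'f', reset
Bit 3: prefix='0' (no match yet)
Bit 4: prefix='01' -> emit 'g', reset
Bit 5: prefix='1' (no match yet)
Bit 6: prefix='11' (no match yet)
Bit 7: prefix='110' -> emit 'f', reset
Bit 8: prefix='1' (no match yet)
Bit 9: prefix='11' (no match yet)

Answer: 11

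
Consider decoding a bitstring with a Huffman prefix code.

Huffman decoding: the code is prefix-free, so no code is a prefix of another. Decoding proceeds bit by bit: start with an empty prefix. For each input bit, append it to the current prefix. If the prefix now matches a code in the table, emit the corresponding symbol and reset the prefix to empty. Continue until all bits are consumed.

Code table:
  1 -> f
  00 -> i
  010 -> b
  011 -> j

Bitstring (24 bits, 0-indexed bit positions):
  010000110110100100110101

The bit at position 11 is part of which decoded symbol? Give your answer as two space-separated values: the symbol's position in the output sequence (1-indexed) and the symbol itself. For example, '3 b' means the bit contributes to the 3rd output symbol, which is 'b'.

Answer: 5 b

Derivation:
Bit 0: prefix='0' (no match yet)
Bit 1: prefix='01' (no match yet)
Bit 2: prefix='010' -> emit 'b', reset
Bit 3: prefix='0' (no match yet)
Bit 4: prefix='00' -> emit 'i', reset
Bit 5: prefix='0' (no match yet)
Bit 6: prefix='01' (no match yet)
Bit 7: prefix='011' -> emit 'j', reset
Bit 8: prefix='0' (no match yet)
Bit 9: prefix='01' (no match yet)
Bit 10: prefix='011' -> emit 'j', reset
Bit 11: prefix='0' (no match yet)
Bit 12: prefix='01' (no match yet)
Bit 13: prefix='010' -> emit 'b', reset
Bit 14: prefix='0' (no match yet)
Bit 15: prefix='01' (no match yet)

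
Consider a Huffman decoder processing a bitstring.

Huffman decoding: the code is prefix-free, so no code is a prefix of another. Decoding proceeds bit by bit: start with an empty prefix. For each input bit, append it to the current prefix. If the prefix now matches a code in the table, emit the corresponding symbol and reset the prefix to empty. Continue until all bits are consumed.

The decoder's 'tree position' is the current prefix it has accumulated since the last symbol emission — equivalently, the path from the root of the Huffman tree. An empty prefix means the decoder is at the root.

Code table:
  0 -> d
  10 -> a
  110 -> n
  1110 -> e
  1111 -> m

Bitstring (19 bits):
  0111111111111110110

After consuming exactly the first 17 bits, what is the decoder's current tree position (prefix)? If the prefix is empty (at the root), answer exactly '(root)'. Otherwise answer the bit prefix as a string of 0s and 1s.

Bit 0: prefix='0' -> emit 'd', reset
Bit 1: prefix='1' (no match yet)
Bit 2: prefix='11' (no match yet)
Bit 3: prefix='111' (no match yet)
Bit 4: prefix='1111' -> emit 'm', reset
Bit 5: prefix='1' (no match yet)
Bit 6: prefix='11' (no match yet)
Bit 7: prefix='111' (no match yet)
Bit 8: prefix='1111' -> emit 'm', reset
Bit 9: prefix='1' (no match yet)
Bit 10: prefix='11' (no match yet)
Bit 11: prefix='111' (no match yet)
Bit 12: prefix='1111' -> emit 'm', reset
Bit 13: prefix='1' (no match yet)
Bit 14: prefix='11' (no match yet)
Bit 15: prefix='110' -> emit 'n', reset
Bit 16: prefix='1' (no match yet)

Answer: 1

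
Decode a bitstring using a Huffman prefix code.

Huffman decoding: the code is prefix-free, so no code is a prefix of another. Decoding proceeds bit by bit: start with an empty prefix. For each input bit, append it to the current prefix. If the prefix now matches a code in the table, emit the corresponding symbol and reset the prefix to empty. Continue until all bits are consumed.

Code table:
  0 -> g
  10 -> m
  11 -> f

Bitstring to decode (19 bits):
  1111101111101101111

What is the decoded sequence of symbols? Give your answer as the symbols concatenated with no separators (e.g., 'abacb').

Answer: ffmffmfgff

Derivation:
Bit 0: prefix='1' (no match yet)
Bit 1: prefix='11' -> emit 'f', reset
Bit 2: prefix='1' (no match yet)
Bit 3: prefix='11' -> emit 'f', reset
Bit 4: prefix='1' (no match yet)
Bit 5: prefix='10' -> emit 'm', reset
Bit 6: prefix='1' (no match yet)
Bit 7: prefix='11' -> emit 'f', reset
Bit 8: prefix='1' (no match yet)
Bit 9: prefix='11' -> emit 'f', reset
Bit 10: prefix='1' (no match yet)
Bit 11: prefix='10' -> emit 'm', reset
Bit 12: prefix='1' (no match yet)
Bit 13: prefix='11' -> emit 'f', reset
Bit 14: prefix='0' -> emit 'g', reset
Bit 15: prefix='1' (no match yet)
Bit 16: prefix='11' -> emit 'f', reset
Bit 17: prefix='1' (no match yet)
Bit 18: prefix='11' -> emit 'f', reset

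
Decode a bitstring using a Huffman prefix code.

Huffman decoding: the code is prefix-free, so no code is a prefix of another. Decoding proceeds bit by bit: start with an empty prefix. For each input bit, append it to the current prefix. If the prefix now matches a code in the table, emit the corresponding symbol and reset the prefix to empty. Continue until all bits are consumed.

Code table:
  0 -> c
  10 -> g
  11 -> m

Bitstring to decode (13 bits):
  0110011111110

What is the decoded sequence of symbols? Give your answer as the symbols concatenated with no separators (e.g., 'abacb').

Answer: cmccmmmg

Derivation:
Bit 0: prefix='0' -> emit 'c', reset
Bit 1: prefix='1' (no match yet)
Bit 2: prefix='11' -> emit 'm', reset
Bit 3: prefix='0' -> emit 'c', reset
Bit 4: prefix='0' -> emit 'c', reset
Bit 5: prefix='1' (no match yet)
Bit 6: prefix='11' -> emit 'm', reset
Bit 7: prefix='1' (no match yet)
Bit 8: prefix='11' -> emit 'm', reset
Bit 9: prefix='1' (no match yet)
Bit 10: prefix='11' -> emit 'm', reset
Bit 11: prefix='1' (no match yet)
Bit 12: prefix='10' -> emit 'g', reset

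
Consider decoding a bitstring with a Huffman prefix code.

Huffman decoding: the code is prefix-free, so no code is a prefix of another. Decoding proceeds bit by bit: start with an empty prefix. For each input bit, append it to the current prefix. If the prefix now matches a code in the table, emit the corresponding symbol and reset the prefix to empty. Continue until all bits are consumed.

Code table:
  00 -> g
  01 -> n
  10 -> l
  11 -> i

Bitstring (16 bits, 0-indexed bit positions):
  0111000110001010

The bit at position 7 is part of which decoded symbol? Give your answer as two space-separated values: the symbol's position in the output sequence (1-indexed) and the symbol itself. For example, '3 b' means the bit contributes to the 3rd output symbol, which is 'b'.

Bit 0: prefix='0' (no match yet)
Bit 1: prefix='01' -> emit 'n', reset
Bit 2: prefix='1' (no match yet)
Bit 3: prefix='11' -> emit 'i', reset
Bit 4: prefix='0' (no match yet)
Bit 5: prefix='00' -> emit 'g', reset
Bit 6: prefix='0' (no match yet)
Bit 7: prefix='01' -> emit 'n', reset
Bit 8: prefix='1' (no match yet)
Bit 9: prefix='10' -> emit 'l', reset
Bit 10: prefix='0' (no match yet)
Bit 11: prefix='00' -> emit 'g', reset

Answer: 4 n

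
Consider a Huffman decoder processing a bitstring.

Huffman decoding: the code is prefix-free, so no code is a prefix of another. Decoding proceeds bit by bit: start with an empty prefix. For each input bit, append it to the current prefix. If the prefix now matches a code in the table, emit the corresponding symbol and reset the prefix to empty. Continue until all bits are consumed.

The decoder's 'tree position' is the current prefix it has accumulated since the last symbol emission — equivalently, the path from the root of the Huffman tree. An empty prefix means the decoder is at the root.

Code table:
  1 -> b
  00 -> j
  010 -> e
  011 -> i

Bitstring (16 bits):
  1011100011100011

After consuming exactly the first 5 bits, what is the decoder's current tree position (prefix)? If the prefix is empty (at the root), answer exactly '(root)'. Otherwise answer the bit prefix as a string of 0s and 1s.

Bit 0: prefix='1' -> emit 'b', reset
Bit 1: prefix='0' (no match yet)
Bit 2: prefix='01' (no match yet)
Bit 3: prefix='011' -> emit 'i', reset
Bit 4: prefix='1' -> emit 'b', reset

Answer: (root)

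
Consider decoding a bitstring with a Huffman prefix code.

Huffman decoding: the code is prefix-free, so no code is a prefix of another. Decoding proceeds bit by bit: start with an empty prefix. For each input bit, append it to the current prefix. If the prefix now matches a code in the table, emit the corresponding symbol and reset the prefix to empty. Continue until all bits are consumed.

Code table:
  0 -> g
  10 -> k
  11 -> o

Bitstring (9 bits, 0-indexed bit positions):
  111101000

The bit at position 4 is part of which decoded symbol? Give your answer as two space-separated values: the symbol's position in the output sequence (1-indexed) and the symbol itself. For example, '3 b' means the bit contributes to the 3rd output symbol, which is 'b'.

Answer: 3 g

Derivation:
Bit 0: prefix='1' (no match yet)
Bit 1: prefix='11' -> emit 'o', reset
Bit 2: prefix='1' (no match yet)
Bit 3: prefix='11' -> emit 'o', reset
Bit 4: prefix='0' -> emit 'g', reset
Bit 5: prefix='1' (no match yet)
Bit 6: prefix='10' -> emit 'k', reset
Bit 7: prefix='0' -> emit 'g', reset
Bit 8: prefix='0' -> emit 'g', reset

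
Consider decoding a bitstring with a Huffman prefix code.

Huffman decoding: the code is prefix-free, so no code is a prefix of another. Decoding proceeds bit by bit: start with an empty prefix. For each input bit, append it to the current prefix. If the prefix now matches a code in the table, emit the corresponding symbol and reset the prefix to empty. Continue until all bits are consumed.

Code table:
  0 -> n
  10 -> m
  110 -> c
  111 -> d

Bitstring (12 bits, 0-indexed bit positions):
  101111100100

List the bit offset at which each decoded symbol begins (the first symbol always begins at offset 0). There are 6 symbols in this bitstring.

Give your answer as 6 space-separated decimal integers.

Answer: 0 2 5 8 9 11

Derivation:
Bit 0: prefix='1' (no match yet)
Bit 1: prefix='10' -> emit 'm', reset
Bit 2: prefix='1' (no match yet)
Bit 3: prefix='11' (no match yet)
Bit 4: prefix='111' -> emit 'd', reset
Bit 5: prefix='1' (no match yet)
Bit 6: prefix='11' (no match yet)
Bit 7: prefix='110' -> emit 'c', reset
Bit 8: prefix='0' -> emit 'n', reset
Bit 9: prefix='1' (no match yet)
Bit 10: prefix='10' -> emit 'm', reset
Bit 11: prefix='0' -> emit 'n', reset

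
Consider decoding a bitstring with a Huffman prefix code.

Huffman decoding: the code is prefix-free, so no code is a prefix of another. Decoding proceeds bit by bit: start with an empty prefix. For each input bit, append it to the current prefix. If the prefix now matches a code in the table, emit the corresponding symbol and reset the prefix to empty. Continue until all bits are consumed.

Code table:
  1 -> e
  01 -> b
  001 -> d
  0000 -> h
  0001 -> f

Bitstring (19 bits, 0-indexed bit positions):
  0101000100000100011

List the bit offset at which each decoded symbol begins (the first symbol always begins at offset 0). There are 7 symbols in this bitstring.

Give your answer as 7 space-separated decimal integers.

Bit 0: prefix='0' (no match yet)
Bit 1: prefix='01' -> emit 'b', reset
Bit 2: prefix='0' (no match yet)
Bit 3: prefix='01' -> emit 'b', reset
Bit 4: prefix='0' (no match yet)
Bit 5: prefix='00' (no match yet)
Bit 6: prefix='000' (no match yet)
Bit 7: prefix='0001' -> emit 'f', reset
Bit 8: prefix='0' (no match yet)
Bit 9: prefix='00' (no match yet)
Bit 10: prefix='000' (no match yet)
Bit 11: prefix='0000' -> emit 'h', reset
Bit 12: prefix='0' (no match yet)
Bit 13: prefix='01' -> emit 'b', reset
Bit 14: prefix='0' (no match yet)
Bit 15: prefix='00' (no match yet)
Bit 16: prefix='000' (no match yet)
Bit 17: prefix='0001' -> emit 'f', reset
Bit 18: prefix='1' -> emit 'e', reset

Answer: 0 2 4 8 12 14 18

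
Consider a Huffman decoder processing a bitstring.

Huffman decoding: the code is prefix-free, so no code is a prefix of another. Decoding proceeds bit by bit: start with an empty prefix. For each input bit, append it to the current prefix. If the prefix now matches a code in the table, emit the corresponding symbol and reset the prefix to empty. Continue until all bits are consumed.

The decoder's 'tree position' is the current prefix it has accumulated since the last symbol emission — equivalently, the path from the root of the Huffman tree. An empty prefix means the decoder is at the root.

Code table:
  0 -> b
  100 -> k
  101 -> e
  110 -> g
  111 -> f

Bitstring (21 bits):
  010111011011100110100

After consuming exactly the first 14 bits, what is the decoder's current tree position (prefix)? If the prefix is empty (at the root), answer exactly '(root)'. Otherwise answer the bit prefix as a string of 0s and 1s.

Bit 0: prefix='0' -> emit 'b', reset
Bit 1: prefix='1' (no match yet)
Bit 2: prefix='10' (no match yet)
Bit 3: prefix='101' -> emit 'e', reset
Bit 4: prefix='1' (no match yet)
Bit 5: prefix='11' (no match yet)
Bit 6: prefix='110' -> emit 'g', reset
Bit 7: prefix='1' (no match yet)
Bit 8: prefix='11' (no match yet)
Bit 9: prefix='110' -> emit 'g', reset
Bit 10: prefix='1' (no match yet)
Bit 11: prefix='11' (no match yet)
Bit 12: prefix='111' -> emit 'f', reset
Bit 13: prefix='0' -> emit 'b', reset

Answer: (root)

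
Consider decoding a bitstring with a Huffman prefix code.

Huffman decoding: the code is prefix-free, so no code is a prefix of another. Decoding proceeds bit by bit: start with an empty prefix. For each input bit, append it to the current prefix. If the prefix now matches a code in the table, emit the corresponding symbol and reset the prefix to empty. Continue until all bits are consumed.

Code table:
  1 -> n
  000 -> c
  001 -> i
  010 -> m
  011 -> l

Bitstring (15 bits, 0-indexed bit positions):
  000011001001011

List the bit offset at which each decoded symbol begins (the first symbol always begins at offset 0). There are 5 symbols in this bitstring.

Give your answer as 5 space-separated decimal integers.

Bit 0: prefix='0' (no match yet)
Bit 1: prefix='00' (no match yet)
Bit 2: prefix='000' -> emit 'c', reset
Bit 3: prefix='0' (no match yet)
Bit 4: prefix='01' (no match yet)
Bit 5: prefix='011' -> emit 'l', reset
Bit 6: prefix='0' (no match yet)
Bit 7: prefix='00' (no match yet)
Bit 8: prefix='001' -> emit 'i', reset
Bit 9: prefix='0' (no match yet)
Bit 10: prefix='00' (no match yet)
Bit 11: prefix='001' -> emit 'i', reset
Bit 12: prefix='0' (no match yet)
Bit 13: prefix='01' (no match yet)
Bit 14: prefix='011' -> emit 'l', reset

Answer: 0 3 6 9 12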